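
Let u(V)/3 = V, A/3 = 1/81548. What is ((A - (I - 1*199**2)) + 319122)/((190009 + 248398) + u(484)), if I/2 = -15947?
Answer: 31854035119/35869621732 ≈ 0.88805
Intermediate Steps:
I = -31894 (I = 2*(-15947) = -31894)
A = 3/81548 ≈ 3.6788e-5
u(V) = 3*V
((A - (I - 1*199**2)) + 319122)/((190009 + 248398) + u(484)) = ((3/81548 - (-31894 - 1*199**2)) + 319122)/((190009 + 248398) + 3*484) = ((3/81548 - (-31894 - 1*39601)) + 319122)/(438407 + 1452) = ((3/81548 - (-31894 - 39601)) + 319122)/439859 = ((3/81548 - 1*(-71495)) + 319122)*(1/439859) = ((3/81548 + 71495) + 319122)*(1/439859) = (5830274263/81548 + 319122)*(1/439859) = (31854035119/81548)*(1/439859) = 31854035119/35869621732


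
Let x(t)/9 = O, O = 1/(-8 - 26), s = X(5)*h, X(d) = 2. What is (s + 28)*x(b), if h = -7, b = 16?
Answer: -63/17 ≈ -3.7059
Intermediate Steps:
s = -14 (s = 2*(-7) = -14)
O = -1/34 (O = 1/(-34) = -1/34 ≈ -0.029412)
x(t) = -9/34 (x(t) = 9*(-1/34) = -9/34)
(s + 28)*x(b) = (-14 + 28)*(-9/34) = 14*(-9/34) = -63/17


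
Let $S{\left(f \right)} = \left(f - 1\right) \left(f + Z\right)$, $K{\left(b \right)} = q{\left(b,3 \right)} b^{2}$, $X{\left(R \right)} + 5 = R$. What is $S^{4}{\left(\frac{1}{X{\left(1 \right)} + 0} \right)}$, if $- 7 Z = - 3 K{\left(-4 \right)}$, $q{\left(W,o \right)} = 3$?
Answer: $\frac{65513240700625}{157351936} \approx 4.1635 \cdot 10^{5}$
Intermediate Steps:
$X{\left(R \right)} = -5 + R$
$K{\left(b \right)} = 3 b^{2}$
$Z = \frac{144}{7}$ ($Z = - \frac{\left(-3\right) 3 \left(-4\right)^{2}}{7} = - \frac{\left(-3\right) 3 \cdot 16}{7} = - \frac{\left(-3\right) 48}{7} = \left(- \frac{1}{7}\right) \left(-144\right) = \frac{144}{7} \approx 20.571$)
$S{\left(f \right)} = \left(-1 + f\right) \left(\frac{144}{7} + f\right)$ ($S{\left(f \right)} = \left(f - 1\right) \left(f + \frac{144}{7}\right) = \left(-1 + f\right) \left(\frac{144}{7} + f\right)$)
$S^{4}{\left(\frac{1}{X{\left(1 \right)} + 0} \right)} = \left(- \frac{144}{7} + \left(\frac{1}{\left(-5 + 1\right) + 0}\right)^{2} + \frac{137}{7 \left(\left(-5 + 1\right) + 0\right)}\right)^{4} = \left(- \frac{144}{7} + \left(\frac{1}{-4 + 0}\right)^{2} + \frac{137}{7 \left(-4 + 0\right)}\right)^{4} = \left(- \frac{144}{7} + \left(\frac{1}{-4}\right)^{2} + \frac{137}{7 \left(-4\right)}\right)^{4} = \left(- \frac{144}{7} + \left(- \frac{1}{4}\right)^{2} + \frac{137}{7} \left(- \frac{1}{4}\right)\right)^{4} = \left(- \frac{144}{7} + \frac{1}{16} - \frac{137}{28}\right)^{4} = \left(- \frac{2845}{112}\right)^{4} = \frac{65513240700625}{157351936}$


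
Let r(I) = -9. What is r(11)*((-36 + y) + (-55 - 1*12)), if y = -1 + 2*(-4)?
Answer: 1008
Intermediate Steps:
y = -9 (y = -1 - 8 = -9)
r(11)*((-36 + y) + (-55 - 1*12)) = -9*((-36 - 9) + (-55 - 1*12)) = -9*(-45 + (-55 - 12)) = -9*(-45 - 67) = -9*(-112) = 1008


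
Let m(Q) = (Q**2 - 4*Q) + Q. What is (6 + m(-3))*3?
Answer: 72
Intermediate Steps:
m(Q) = Q**2 - 3*Q
(6 + m(-3))*3 = (6 - 3*(-3 - 3))*3 = (6 - 3*(-6))*3 = (6 + 18)*3 = 24*3 = 72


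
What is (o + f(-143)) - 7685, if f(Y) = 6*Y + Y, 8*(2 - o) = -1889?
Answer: -67583/8 ≈ -8447.9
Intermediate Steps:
o = 1905/8 (o = 2 - ⅛*(-1889) = 2 + 1889/8 = 1905/8 ≈ 238.13)
f(Y) = 7*Y
(o + f(-143)) - 7685 = (1905/8 + 7*(-143)) - 7685 = (1905/8 - 1001) - 7685 = -6103/8 - 7685 = -67583/8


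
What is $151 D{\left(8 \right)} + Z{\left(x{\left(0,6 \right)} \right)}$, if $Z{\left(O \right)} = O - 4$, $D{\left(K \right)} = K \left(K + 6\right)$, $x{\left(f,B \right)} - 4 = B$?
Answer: $16918$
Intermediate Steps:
$x{\left(f,B \right)} = 4 + B$
$D{\left(K \right)} = K \left(6 + K\right)$
$Z{\left(O \right)} = -4 + O$
$151 D{\left(8 \right)} + Z{\left(x{\left(0,6 \right)} \right)} = 151 \cdot 8 \left(6 + 8\right) + \left(-4 + \left(4 + 6\right)\right) = 151 \cdot 8 \cdot 14 + \left(-4 + 10\right) = 151 \cdot 112 + 6 = 16912 + 6 = 16918$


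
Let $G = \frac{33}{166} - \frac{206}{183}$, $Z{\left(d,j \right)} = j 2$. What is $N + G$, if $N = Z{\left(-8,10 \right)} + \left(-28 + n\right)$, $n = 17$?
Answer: $\frac{245245}{30378} \approx 8.0731$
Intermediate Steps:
$Z{\left(d,j \right)} = 2 j$
$N = 9$ ($N = 2 \cdot 10 + \left(-28 + 17\right) = 20 - 11 = 9$)
$G = - \frac{28157}{30378}$ ($G = 33 \cdot \frac{1}{166} - \frac{206}{183} = \frac{33}{166} - \frac{206}{183} = - \frac{28157}{30378} \approx -0.92689$)
$N + G = 9 - \frac{28157}{30378} = \frac{245245}{30378}$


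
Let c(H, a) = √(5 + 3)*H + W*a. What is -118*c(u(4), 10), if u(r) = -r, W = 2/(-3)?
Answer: 2360/3 + 944*√2 ≈ 2121.7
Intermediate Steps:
W = -⅔ (W = 2*(-⅓) = -⅔ ≈ -0.66667)
c(H, a) = -2*a/3 + 2*H*√2 (c(H, a) = √(5 + 3)*H - 2*a/3 = √8*H - 2*a/3 = (2*√2)*H - 2*a/3 = 2*H*√2 - 2*a/3 = -2*a/3 + 2*H*√2)
-118*c(u(4), 10) = -118*(-⅔*10 + 2*(-1*4)*√2) = -118*(-20/3 + 2*(-4)*√2) = -118*(-20/3 - 8*√2) = 2360/3 + 944*√2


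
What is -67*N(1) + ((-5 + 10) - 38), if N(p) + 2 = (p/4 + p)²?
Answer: -59/16 ≈ -3.6875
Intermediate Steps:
N(p) = -2 + 25*p²/16 (N(p) = -2 + (p/4 + p)² = -2 + (5*p/4)² = -2 + 25*p²/16)
-67*N(1) + ((-5 + 10) - 38) = -67*(-2 + (25/16)*1²) + ((-5 + 10) - 38) = -67*(-2 + (25/16)*1) + (5 - 38) = -67*(-2 + 25/16) - 33 = -67*(-7/16) - 33 = 469/16 - 33 = -59/16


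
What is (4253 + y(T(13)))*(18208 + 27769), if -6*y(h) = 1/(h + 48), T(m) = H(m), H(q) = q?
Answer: 71567660269/366 ≈ 1.9554e+8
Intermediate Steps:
T(m) = m
y(h) = -1/(6*(48 + h)) (y(h) = -1/(6*(h + 48)) = -1/(6*(48 + h)))
(4253 + y(T(13)))*(18208 + 27769) = (4253 - 1/(288 + 6*13))*(18208 + 27769) = (4253 - 1/(288 + 78))*45977 = (4253 - 1/366)*45977 = (1556597/366)*45977 = 71567660269/366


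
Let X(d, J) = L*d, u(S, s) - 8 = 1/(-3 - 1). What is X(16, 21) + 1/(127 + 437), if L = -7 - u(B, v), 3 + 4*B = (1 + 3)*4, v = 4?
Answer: -133103/564 ≈ -236.00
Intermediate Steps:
B = 13/4 (B = -¾ + ((1 + 3)*4)/4 = -¾ + (4*4)/4 = -¾ + (¼)*16 = -¾ + 4 = 13/4 ≈ 3.2500)
u(S, s) = 31/4 (u(S, s) = 8 + 1/(-3 - 1) = 8 + 1/(-4) = 8 - ¼ = 31/4)
L = -59/4 (L = -7 - 1*31/4 = -7 - 31/4 = -59/4 ≈ -14.750)
X(d, J) = -59*d/4
X(16, 21) + 1/(127 + 437) = -59/4*16 + 1/(127 + 437) = -236 + 1/564 = -133103/564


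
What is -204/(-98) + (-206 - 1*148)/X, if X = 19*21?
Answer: 1112/931 ≈ 1.1944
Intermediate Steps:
X = 399
-204/(-98) + (-206 - 1*148)/X = -204/(-98) + (-206 - 1*148)/399 = -204*(-1/98) + (-206 - 148)*(1/399) = 102/49 - 354*1/399 = 102/49 - 118/133 = 1112/931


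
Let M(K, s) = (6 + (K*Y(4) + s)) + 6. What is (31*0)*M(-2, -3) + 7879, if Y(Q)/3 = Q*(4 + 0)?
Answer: 7879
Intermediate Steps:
Y(Q) = 12*Q (Y(Q) = 3*(Q*(4 + 0)) = 3*(Q*4) = 3*(4*Q) = 12*Q)
M(K, s) = 12 + s + 48*K (M(K, s) = (6 + (K*(12*4) + s)) + 6 = (6 + (K*48 + s)) + 6 = (6 + (48*K + s)) + 6 = (6 + (s + 48*K)) + 6 = (6 + s + 48*K) + 6 = 12 + s + 48*K)
(31*0)*M(-2, -3) + 7879 = (31*0)*(12 - 3 + 48*(-2)) + 7879 = 0*(12 - 3 - 96) + 7879 = 0*(-87) + 7879 = 0 + 7879 = 7879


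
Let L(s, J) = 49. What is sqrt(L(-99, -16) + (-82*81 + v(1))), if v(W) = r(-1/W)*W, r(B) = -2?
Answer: I*sqrt(6595) ≈ 81.21*I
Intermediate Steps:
v(W) = -2*W
sqrt(L(-99, -16) + (-82*81 + v(1))) = sqrt(49 + (-82*81 - 2*1)) = sqrt(49 + (-6642 - 2)) = sqrt(49 - 6644) = sqrt(-6595) = I*sqrt(6595)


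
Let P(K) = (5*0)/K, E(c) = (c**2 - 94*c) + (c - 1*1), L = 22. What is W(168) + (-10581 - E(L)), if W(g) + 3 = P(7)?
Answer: -9021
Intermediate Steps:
E(c) = -1 + c**2 - 93*c (E(c) = (c**2 - 94*c) + (c - 1) = (c**2 - 94*c) + (-1 + c) = -1 + c**2 - 93*c)
P(K) = 0 (P(K) = 0/K = 0)
W(g) = -3 (W(g) = -3 + 0 = -3)
W(168) + (-10581 - E(L)) = -3 + (-10581 - (-1 + 22**2 - 93*22)) = -3 + (-10581 - (-1 + 484 - 2046)) = -3 + (-10581 - 1*(-1563)) = -3 + (-10581 + 1563) = -3 - 9018 = -9021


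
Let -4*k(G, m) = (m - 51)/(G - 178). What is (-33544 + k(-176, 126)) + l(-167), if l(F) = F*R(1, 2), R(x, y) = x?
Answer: -15911567/472 ≈ -33711.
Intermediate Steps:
k(G, m) = -(-51 + m)/(4*(-178 + G)) (k(G, m) = -(m - 51)/(4*(G - 178)) = -(-51 + m)/(4*(-178 + G)))
l(F) = F (l(F) = F*1 = F)
(-33544 + k(-176, 126)) + l(-167) = (-33544 + (51 - 1*126)/(4*(-178 - 176))) - 167 = (-33544 + (1/4)*(51 - 126)/(-354)) - 167 = (-33544 + (1/4)*(-1/354)*(-75)) - 167 = (-33544 + 25/472) - 167 = -15832743/472 - 167 = -15911567/472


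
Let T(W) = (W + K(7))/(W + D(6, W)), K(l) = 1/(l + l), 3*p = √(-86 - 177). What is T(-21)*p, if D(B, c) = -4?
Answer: 293*I*√263/1050 ≈ 4.5254*I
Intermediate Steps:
p = I*√263/3 (p = √(-86 - 177)/3 = √(-263)/3 = (I*√263)/3 = I*√263/3 ≈ 5.4058*I)
K(l) = 1/(2*l)
T(W) = (1/14 + W)/(-4 + W) (T(W) = (W + (½)/7)/(W - 4) = (W + (½)*(⅐))/(-4 + W) = (W + 1/14)/(-4 + W) = (1/14 + W)/(-4 + W))
T(-21)*p = ((1/14 - 21)/(-4 - 21))*(I*√263/3) = (-293/14/(-25))*(I*√263/3) = (-1/25*(-293/14))*(I*√263/3) = 293*(I*√263/3)/350 = 293*I*√263/1050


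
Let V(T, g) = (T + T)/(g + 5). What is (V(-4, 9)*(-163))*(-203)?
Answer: -18908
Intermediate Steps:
V(T, g) = 2*T/(5 + g) (V(T, g) = (2*T)/(5 + g) = 2*T/(5 + g))
(V(-4, 9)*(-163))*(-203) = ((2*(-4)/(5 + 9))*(-163))*(-203) = ((2*(-4)/14)*(-163))*(-203) = ((2*(-4)*(1/14))*(-163))*(-203) = -4/7*(-163)*(-203) = (652/7)*(-203) = -18908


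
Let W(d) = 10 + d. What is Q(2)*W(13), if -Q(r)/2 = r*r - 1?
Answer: -138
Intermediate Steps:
Q(r) = 2 - 2*r**2 (Q(r) = -2*(r*r - 1) = -2*(r**2 - 1) = -2*(-1 + r**2) = 2 - 2*r**2)
Q(2)*W(13) = (2 - 2*2**2)*(10 + 13) = (2 - 2*4)*23 = (2 - 8)*23 = -6*23 = -138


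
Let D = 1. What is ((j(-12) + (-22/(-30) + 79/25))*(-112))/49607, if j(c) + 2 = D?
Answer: -24304/3720525 ≈ -0.0065324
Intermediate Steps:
j(c) = -1 (j(c) = -2 + 1 = -1)
((j(-12) + (-22/(-30) + 79/25))*(-112))/49607 = ((-1 + (-22/(-30) + 79/25))*(-112))/49607 = ((-1 + (-22*(-1/30) + 79*(1/25)))*(-112))*(1/49607) = ((-1 + (11/15 + 79/25))*(-112))*(1/49607) = ((-1 + 292/75)*(-112))*(1/49607) = ((217/75)*(-112))*(1/49607) = -24304/75*1/49607 = -24304/3720525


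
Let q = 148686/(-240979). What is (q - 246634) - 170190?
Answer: -100445979382/240979 ≈ -4.1682e+5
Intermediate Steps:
q = -148686/240979 (q = 148686*(-1/240979) = -148686/240979 ≈ -0.61701)
(q - 246634) - 170190 = (-148686/240979 - 246634) - 170190 = -59433763372/240979 - 170190 = -100445979382/240979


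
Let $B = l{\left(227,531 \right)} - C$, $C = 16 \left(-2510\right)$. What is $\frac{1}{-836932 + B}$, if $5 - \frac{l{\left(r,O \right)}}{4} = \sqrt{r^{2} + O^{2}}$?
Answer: $- \frac{49797}{39675525854} + \frac{\sqrt{333490}}{158702103416} \approx -1.2515 \cdot 10^{-6}$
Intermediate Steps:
$l{\left(r,O \right)} = 20 - 4 \sqrt{O^{2} + r^{2}}$ ($l{\left(r,O \right)} = 20 - 4 \sqrt{r^{2} + O^{2}} = 20 - 4 \sqrt{O^{2} + r^{2}}$)
$C = -40160$
$B = 40180 - 4 \sqrt{333490}$ ($B = \left(20 - 4 \sqrt{531^{2} + 227^{2}}\right) - -40160 = \left(20 - 4 \sqrt{281961 + 51529}\right) + 40160 = \left(20 - 4 \sqrt{333490}\right) + 40160 = 40180 - 4 \sqrt{333490} \approx 37870.0$)
$\frac{1}{-836932 + B} = \frac{1}{-836932 + \left(40180 - 4 \sqrt{333490}\right)} = \frac{1}{-796752 - 4 \sqrt{333490}}$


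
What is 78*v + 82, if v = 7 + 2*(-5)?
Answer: -152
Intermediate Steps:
v = -3 (v = 7 - 10 = -3)
78*v + 82 = 78*(-3) + 82 = -234 + 82 = -152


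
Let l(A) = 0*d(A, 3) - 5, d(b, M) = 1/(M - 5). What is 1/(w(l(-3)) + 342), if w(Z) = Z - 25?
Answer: 1/312 ≈ 0.0032051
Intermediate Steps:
d(b, M) = 1/(-5 + M)
l(A) = -5 (l(A) = 0/(-5 + 3) - 5 = 0/(-2) - 5 = 0*(-½) - 5 = 0 - 5 = -5)
w(Z) = -25 + Z
1/(w(l(-3)) + 342) = 1/((-25 - 5) + 342) = 1/(-30 + 342) = 1/312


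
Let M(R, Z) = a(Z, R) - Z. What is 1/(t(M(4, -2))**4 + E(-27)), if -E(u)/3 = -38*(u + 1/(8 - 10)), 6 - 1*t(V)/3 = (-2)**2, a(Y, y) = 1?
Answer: -1/1839 ≈ -0.00054377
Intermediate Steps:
M(R, Z) = 1 - Z
t(V) = 6 (t(V) = 18 - 3*(-2)**2 = 18 - 3*4 = 18 - 12 = 6)
E(u) = -57 + 114*u (E(u) = -(-114)*(u + 1/(8 - 10)) = -(-114)*(u + 1/(-2)) = -(-114)*(u - 1/2) = -(-114)*(-1/2 + u) = -3*(19 - 38*u) = -57 + 114*u)
1/(t(M(4, -2))**4 + E(-27)) = 1/(6**4 + (-57 + 114*(-27))) = 1/(1296 + (-57 - 3078)) = 1/(1296 - 3135) = 1/(-1839) = -1/1839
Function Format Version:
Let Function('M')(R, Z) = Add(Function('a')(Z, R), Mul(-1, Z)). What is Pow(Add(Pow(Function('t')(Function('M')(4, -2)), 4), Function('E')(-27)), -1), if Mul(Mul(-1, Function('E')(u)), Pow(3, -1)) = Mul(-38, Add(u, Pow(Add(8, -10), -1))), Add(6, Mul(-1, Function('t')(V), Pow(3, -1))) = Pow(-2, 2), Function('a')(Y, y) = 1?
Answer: Rational(-1, 1839) ≈ -0.00054377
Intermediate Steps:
Function('M')(R, Z) = Add(1, Mul(-1, Z))
Function('t')(V) = 6 (Function('t')(V) = Add(18, Mul(-3, Pow(-2, 2))) = Add(18, Mul(-3, 4)) = Add(18, -12) = 6)
Function('E')(u) = Add(-57, Mul(114, u)) (Function('E')(u) = Mul(-3, Mul(-38, Add(u, Pow(Add(8, -10), -1)))) = Mul(-3, Mul(-38, Add(u, Pow(-2, -1)))) = Mul(-3, Mul(-38, Add(u, Rational(-1, 2)))) = Mul(-3, Mul(-38, Add(Rational(-1, 2), u))) = Mul(-3, Add(19, Mul(-38, u))) = Add(-57, Mul(114, u)))
Pow(Add(Pow(Function('t')(Function('M')(4, -2)), 4), Function('E')(-27)), -1) = Pow(Add(Pow(6, 4), Add(-57, Mul(114, -27))), -1) = Pow(Add(1296, Add(-57, -3078)), -1) = Pow(Add(1296, -3135), -1) = Pow(-1839, -1) = Rational(-1, 1839)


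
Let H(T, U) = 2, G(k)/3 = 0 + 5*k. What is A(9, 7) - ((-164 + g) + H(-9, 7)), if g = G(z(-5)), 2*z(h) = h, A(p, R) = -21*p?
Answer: 21/2 ≈ 10.500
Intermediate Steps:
z(h) = h/2
G(k) = 15*k (G(k) = 3*(0 + 5*k) = 3*(5*k) = 15*k)
g = -75/2 (g = 15*((1/2)*(-5)) = 15*(-5/2) = -75/2 ≈ -37.500)
A(9, 7) - ((-164 + g) + H(-9, 7)) = -21*9 - ((-164 - 75/2) + 2) = -189 - (-403/2 + 2) = -189 - 1*(-399/2) = -189 + 399/2 = 21/2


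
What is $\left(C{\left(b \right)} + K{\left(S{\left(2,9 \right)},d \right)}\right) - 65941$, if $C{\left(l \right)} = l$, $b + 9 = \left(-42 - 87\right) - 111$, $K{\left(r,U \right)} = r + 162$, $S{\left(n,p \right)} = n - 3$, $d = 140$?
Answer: $-66029$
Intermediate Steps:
$S{\left(n,p \right)} = -3 + n$
$K{\left(r,U \right)} = 162 + r$
$b = -249$ ($b = -9 - 240 = -249$)
$\left(C{\left(b \right)} + K{\left(S{\left(2,9 \right)},d \right)}\right) - 65941 = \left(-249 + \left(162 + \left(-3 + 2\right)\right)\right) - 65941 = \left(-249 + \left(162 - 1\right)\right) - 65941 = \left(-249 + 161\right) - 65941 = -88 - 65941 = -66029$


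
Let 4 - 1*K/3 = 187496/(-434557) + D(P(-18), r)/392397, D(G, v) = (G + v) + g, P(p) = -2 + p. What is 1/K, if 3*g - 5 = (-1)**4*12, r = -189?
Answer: 170518863129/2267210041054 ≈ 0.075211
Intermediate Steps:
g = 17/3 (g = 5/3 + ((-1)**4*12)/3 = 5/3 + (1*12)/3 = 5/3 + (1/3)*12 = 5/3 + 4 = 17/3 ≈ 5.6667)
D(G, v) = 17/3 + G + v (D(G, v) = (G + v) + 17/3 = 17/3 + G + v)
K = 2267210041054/170518863129 (K = 12 - 3*(187496/(-434557) + (17/3 + (-2 - 18) - 189)/392397) = 12 - 3*(187496*(-1/434557) + (17/3 - 20 - 189)*(1/392397)) = 12 - 3*(-187496/434557 - 610/3*1/392397) = 12 - 3*(-187496/434557 - 610/1177191) = 12 - 3*(-220983683506/511556589387) = 12 + 220983683506/170518863129 = 2267210041054/170518863129 ≈ 13.296)
1/K = 1/(2267210041054/170518863129) = 170518863129/2267210041054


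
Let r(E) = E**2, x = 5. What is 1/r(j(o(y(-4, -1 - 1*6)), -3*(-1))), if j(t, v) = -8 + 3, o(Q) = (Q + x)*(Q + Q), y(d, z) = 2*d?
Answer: 1/25 ≈ 0.040000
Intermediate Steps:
o(Q) = 2*Q*(5 + Q) (o(Q) = (Q + 5)*(Q + Q) = (5 + Q)*(2*Q) = 2*Q*(5 + Q))
j(t, v) = -5
1/r(j(o(y(-4, -1 - 1*6)), -3*(-1))) = 1/((-5)**2) = 1/25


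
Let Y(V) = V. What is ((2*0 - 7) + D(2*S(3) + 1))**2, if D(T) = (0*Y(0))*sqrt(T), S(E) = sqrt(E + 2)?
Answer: 49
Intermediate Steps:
S(E) = sqrt(2 + E)
D(T) = 0 (D(T) = (0*0)*sqrt(T) = 0*sqrt(T) = 0)
((2*0 - 7) + D(2*S(3) + 1))**2 = ((2*0 - 7) + 0)**2 = ((0 - 7) + 0)**2 = (-7 + 0)**2 = (-7)**2 = 49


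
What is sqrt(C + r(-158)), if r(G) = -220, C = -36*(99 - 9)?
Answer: 2*I*sqrt(865) ≈ 58.822*I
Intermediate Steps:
C = -3240 (C = -36*90 = -3240)
sqrt(C + r(-158)) = sqrt(-3240 - 220) = sqrt(-3460) = 2*I*sqrt(865)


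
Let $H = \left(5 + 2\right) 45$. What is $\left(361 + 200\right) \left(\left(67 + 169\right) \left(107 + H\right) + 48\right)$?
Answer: $55898040$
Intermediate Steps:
$H = 315$ ($H = 7 \cdot 45 = 315$)
$\left(361 + 200\right) \left(\left(67 + 169\right) \left(107 + H\right) + 48\right) = \left(361 + 200\right) \left(\left(67 + 169\right) \left(107 + 315\right) + 48\right) = 561 \left(236 \cdot 422 + 48\right) = 561 \left(99592 + 48\right) = 561 \cdot 99640 = 55898040$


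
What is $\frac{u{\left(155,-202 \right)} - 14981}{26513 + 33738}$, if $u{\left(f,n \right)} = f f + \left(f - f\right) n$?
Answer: $\frac{9044}{60251} \approx 0.15011$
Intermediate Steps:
$u{\left(f,n \right)} = f^{2}$ ($u{\left(f,n \right)} = f^{2} + 0 n = f^{2} + 0 = f^{2}$)
$\frac{u{\left(155,-202 \right)} - 14981}{26513 + 33738} = \frac{155^{2} - 14981}{26513 + 33738} = \frac{24025 - 14981}{60251} = 9044 \cdot \frac{1}{60251} = \frac{9044}{60251}$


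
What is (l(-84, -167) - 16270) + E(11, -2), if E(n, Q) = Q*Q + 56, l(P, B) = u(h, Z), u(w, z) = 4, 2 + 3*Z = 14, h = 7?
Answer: -16206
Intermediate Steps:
Z = 4 (Z = -⅔ + (⅓)*14 = -⅔ + 14/3 = 4)
l(P, B) = 4
E(n, Q) = 56 + Q² (E(n, Q) = Q² + 56 = 56 + Q²)
(l(-84, -167) - 16270) + E(11, -2) = (4 - 16270) + (56 + (-2)²) = -16266 + (56 + 4) = -16266 + 60 = -16206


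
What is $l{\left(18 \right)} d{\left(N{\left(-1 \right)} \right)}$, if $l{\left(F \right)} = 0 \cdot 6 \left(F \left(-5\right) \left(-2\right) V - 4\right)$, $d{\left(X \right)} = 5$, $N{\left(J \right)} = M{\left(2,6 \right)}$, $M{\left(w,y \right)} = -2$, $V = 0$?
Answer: $0$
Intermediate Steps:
$N{\left(J \right)} = -2$
$l{\left(F \right)} = 0$ ($l{\left(F \right)} = 0 \cdot 6 \left(F \left(-5\right) \left(-2\right) 0 - 4\right) = 0 \left(- 5 F \left(-2\right) 0 - 4\right) = 0 \left(10 F 0 - 4\right) = 0 \left(0 - 4\right) = 0 \left(-4\right) = 0$)
$l{\left(18 \right)} d{\left(N{\left(-1 \right)} \right)} = 0 \cdot 5 = 0$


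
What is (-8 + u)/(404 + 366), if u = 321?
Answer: 313/770 ≈ 0.40649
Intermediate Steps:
(-8 + u)/(404 + 366) = (-8 + 321)/(404 + 366) = 313/770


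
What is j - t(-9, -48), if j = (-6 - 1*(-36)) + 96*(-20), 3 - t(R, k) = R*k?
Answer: -1461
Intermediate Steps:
t(R, k) = 3 - R*k
j = -1890 (j = (-6 + 36) - 1920 = 30 - 1920 = -1890)
j - t(-9, -48) = -1890 - (3 - 1*(-9)*(-48)) = -1890 - (3 - 432) = -1890 - 1*(-429) = -1890 + 429 = -1461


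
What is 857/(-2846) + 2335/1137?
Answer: 5671001/3235902 ≈ 1.7525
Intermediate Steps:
857/(-2846) + 2335/1137 = 857*(-1/2846) + 2335*(1/1137) = -857/2846 + 2335/1137 = 5671001/3235902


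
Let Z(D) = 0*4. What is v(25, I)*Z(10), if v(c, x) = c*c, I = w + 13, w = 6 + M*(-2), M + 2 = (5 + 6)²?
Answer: 0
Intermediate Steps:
M = 119 (M = -2 + (5 + 6)² = -2 + 11² = -2 + 121 = 119)
w = -232 (w = 6 + 119*(-2) = 6 - 238 = -232)
I = -219 (I = -232 + 13 = -219)
v(c, x) = c²
Z(D) = 0
v(25, I)*Z(10) = 25²*0 = 625*0 = 0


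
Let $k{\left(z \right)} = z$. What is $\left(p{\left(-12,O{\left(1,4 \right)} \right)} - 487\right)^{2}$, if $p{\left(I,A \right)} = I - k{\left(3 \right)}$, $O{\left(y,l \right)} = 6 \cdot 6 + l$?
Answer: $252004$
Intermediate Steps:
$O{\left(y,l \right)} = 36 + l$
$p{\left(I,A \right)} = -3 + I$ ($p{\left(I,A \right)} = I - 3 = -3 + I$)
$\left(p{\left(-12,O{\left(1,4 \right)} \right)} - 487\right)^{2} = \left(\left(-3 - 12\right) - 487\right)^{2} = \left(-15 - 487\right)^{2} = \left(-502\right)^{2} = 252004$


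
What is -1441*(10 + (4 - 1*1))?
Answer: -18733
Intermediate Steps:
-1441*(10 + (4 - 1*1)) = -1441*(10 + (4 - 1)) = -1441*(10 + 3) = -1441*13 = -18733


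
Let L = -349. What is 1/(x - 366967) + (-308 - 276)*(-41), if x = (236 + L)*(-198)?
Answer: 8250934791/344593 ≈ 23944.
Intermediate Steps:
x = 22374 (x = (236 - 349)*(-198) = -113*(-198) = 22374)
1/(x - 366967) + (-308 - 276)*(-41) = 1/(22374 - 366967) + (-308 - 276)*(-41) = 1/(-344593) - 584*(-41) = -1/344593 + 23944 = 8250934791/344593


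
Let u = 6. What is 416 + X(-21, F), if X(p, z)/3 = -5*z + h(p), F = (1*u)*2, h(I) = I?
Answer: 173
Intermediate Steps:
F = 12 (F = (1*6)*2 = 6*2 = 12)
X(p, z) = -15*z + 3*p (X(p, z) = 3*(-5*z + p) = 3*(p - 5*z) = -15*z + 3*p)
416 + X(-21, F) = 416 + (-15*12 + 3*(-21)) = 416 + (-180 - 63) = 416 - 243 = 173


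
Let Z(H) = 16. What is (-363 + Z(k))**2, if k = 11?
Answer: 120409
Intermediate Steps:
(-363 + Z(k))**2 = (-363 + 16)**2 = (-347)**2 = 120409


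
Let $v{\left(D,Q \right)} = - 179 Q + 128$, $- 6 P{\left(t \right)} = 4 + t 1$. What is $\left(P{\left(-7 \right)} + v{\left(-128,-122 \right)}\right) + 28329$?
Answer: $\frac{100591}{2} \approx 50296.0$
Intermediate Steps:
$P{\left(t \right)} = - \frac{2}{3} - \frac{t}{6}$ ($P{\left(t \right)} = - \frac{4 + t 1}{6} = - \frac{4 + t}{6} = - \frac{2}{3} - \frac{t}{6}$)
$v{\left(D,Q \right)} = 128 - 179 Q$
$\left(P{\left(-7 \right)} + v{\left(-128,-122 \right)}\right) + 28329 = \left(\left(- \frac{2}{3} - - \frac{7}{6}\right) + \left(128 - -21838\right)\right) + 28329 = \left(\left(- \frac{2}{3} + \frac{7}{6}\right) + \left(128 + 21838\right)\right) + 28329 = \left(\frac{1}{2} + 21966\right) + 28329 = \frac{43933}{2} + 28329 = \frac{100591}{2}$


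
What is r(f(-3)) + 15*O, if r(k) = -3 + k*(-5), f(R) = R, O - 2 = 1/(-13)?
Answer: 531/13 ≈ 40.846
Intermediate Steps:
O = 25/13 (O = 2 + 1/(-13) = 2 - 1/13 = 25/13 ≈ 1.9231)
r(k) = -3 - 5*k
r(f(-3)) + 15*O = (-3 - 5*(-3)) + 15*(25/13) = (-3 + 15) + 375/13 = 12 + 375/13 = 531/13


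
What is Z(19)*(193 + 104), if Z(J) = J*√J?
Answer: 5643*√19 ≈ 24597.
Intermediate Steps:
Z(J) = J^(3/2)
Z(19)*(193 + 104) = 19^(3/2)*(193 + 104) = (19*√19)*297 = 5643*√19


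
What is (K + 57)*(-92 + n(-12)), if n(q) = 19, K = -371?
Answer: 22922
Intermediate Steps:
(K + 57)*(-92 + n(-12)) = (-371 + 57)*(-92 + 19) = -314*(-73) = 22922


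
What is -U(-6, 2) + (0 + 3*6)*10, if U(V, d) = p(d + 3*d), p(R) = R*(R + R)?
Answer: 52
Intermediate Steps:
p(R) = 2*R² (p(R) = R*(2*R) = 2*R²)
U(V, d) = 32*d² (U(V, d) = 2*(d + 3*d)² = 2*(4*d)² = 2*(16*d²) = 32*d²)
-U(-6, 2) + (0 + 3*6)*10 = -32*2² + (0 + 3*6)*10 = -32*4 + (0 + 18)*10 = -1*128 + 18*10 = -128 + 180 = 52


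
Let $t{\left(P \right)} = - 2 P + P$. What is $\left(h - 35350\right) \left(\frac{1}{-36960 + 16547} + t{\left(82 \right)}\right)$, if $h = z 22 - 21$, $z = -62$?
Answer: $\frac{61489504245}{20413} \approx 3.0123 \cdot 10^{6}$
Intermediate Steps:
$t{\left(P \right)} = - P$
$h = -1385$ ($h = \left(-62\right) 22 - 21 = -1364 - 21 = -1385$)
$\left(h - 35350\right) \left(\frac{1}{-36960 + 16547} + t{\left(82 \right)}\right) = \left(-1385 - 35350\right) \left(\frac{1}{-36960 + 16547} - 82\right) = - 36735 \left(\frac{1}{-20413} - 82\right) = - 36735 \left(- \frac{1}{20413} - 82\right) = \left(-36735\right) \left(- \frac{1673867}{20413}\right) = \frac{61489504245}{20413}$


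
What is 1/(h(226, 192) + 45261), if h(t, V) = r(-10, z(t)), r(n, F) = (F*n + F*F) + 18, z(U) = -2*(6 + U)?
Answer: 1/265215 ≈ 3.7705e-6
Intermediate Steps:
z(U) = -12 - 2*U
r(n, F) = 18 + F**2 + F*n (r(n, F) = (F*n + F**2) + 18 = (F**2 + F*n) + 18 = 18 + F**2 + F*n)
h(t, V) = 138 + (-12 - 2*t)**2 + 20*t (h(t, V) = 18 + (-12 - 2*t)**2 + (-12 - 2*t)*(-10) = 18 + (-12 - 2*t)**2 + (120 + 20*t) = 138 + (-12 - 2*t)**2 + 20*t)
1/(h(226, 192) + 45261) = 1/((282 + 4*226**2 + 68*226) + 45261) = 1/((282 + 4*51076 + 15368) + 45261) = 1/((282 + 204304 + 15368) + 45261) = 1/(219954 + 45261) = 1/265215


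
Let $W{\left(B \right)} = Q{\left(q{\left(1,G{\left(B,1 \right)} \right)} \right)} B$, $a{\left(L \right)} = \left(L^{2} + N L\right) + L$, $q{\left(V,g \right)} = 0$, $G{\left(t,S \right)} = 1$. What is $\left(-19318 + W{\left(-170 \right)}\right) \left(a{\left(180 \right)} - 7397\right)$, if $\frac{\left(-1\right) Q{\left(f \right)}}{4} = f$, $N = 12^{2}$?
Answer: $-987207754$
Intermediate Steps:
$N = 144$
$Q{\left(f \right)} = - 4 f$
$a{\left(L \right)} = L^{2} + 145 L$ ($a{\left(L \right)} = \left(L^{2} + 144 L\right) + L = L^{2} + 145 L$)
$W{\left(B \right)} = 0$ ($W{\left(B \right)} = \left(-4\right) 0 B = 0 B = 0$)
$\left(-19318 + W{\left(-170 \right)}\right) \left(a{\left(180 \right)} - 7397\right) = \left(-19318 + 0\right) \left(180 \left(145 + 180\right) - 7397\right) = - 19318 \left(180 \cdot 325 - 7397\right) = - 19318 \left(58500 - 7397\right) = \left(-19318\right) 51103 = -987207754$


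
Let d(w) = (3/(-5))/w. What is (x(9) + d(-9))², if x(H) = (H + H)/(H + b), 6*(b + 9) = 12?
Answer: 18496/225 ≈ 82.204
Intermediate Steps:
b = -7 (b = -9 + (⅙)*12 = -9 + 2 = -7)
x(H) = 2*H/(-7 + H) (x(H) = (H + H)/(H - 7) = (2*H)/(-7 + H) = 2*H/(-7 + H))
d(w) = -3/(5*w) (d(w) = (3*(-⅕))/w = -3/(5*w))
(x(9) + d(-9))² = (2*9/(-7 + 9) - ⅗/(-9))² = (2*9/2 - ⅗*(-⅑))² = (2*9*(½) + 1/15)² = (9 + 1/15)² = (136/15)² = 18496/225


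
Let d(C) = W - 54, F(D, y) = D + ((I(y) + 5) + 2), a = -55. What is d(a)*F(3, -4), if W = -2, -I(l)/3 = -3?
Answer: -1064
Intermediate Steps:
I(l) = 9 (I(l) = -3*(-3) = 9)
F(D, y) = 16 + D (F(D, y) = D + ((9 + 5) + 2) = D + (14 + 2) = D + 16 = 16 + D)
d(C) = -56 (d(C) = -2 - 54 = -56)
d(a)*F(3, -4) = -56*(16 + 3) = -56*19 = -1064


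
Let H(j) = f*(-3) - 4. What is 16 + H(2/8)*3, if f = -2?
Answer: 22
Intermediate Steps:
H(j) = 2 (H(j) = -2*(-3) - 4 = 6 - 4 = 2)
16 + H(2/8)*3 = 16 + 2*3 = 16 + 6 = 22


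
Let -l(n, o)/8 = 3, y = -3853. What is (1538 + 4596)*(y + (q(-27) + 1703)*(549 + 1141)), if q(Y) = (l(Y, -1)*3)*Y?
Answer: 37782845318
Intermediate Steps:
l(n, o) = -24 (l(n, o) = -8*3 = -24)
q(Y) = -72*Y (q(Y) = (-24*3)*Y = -72*Y)
(1538 + 4596)*(y + (q(-27) + 1703)*(549 + 1141)) = (1538 + 4596)*(-3853 + (-72*(-27) + 1703)*(549 + 1141)) = 6134*(-3853 + (1944 + 1703)*1690) = 6134*(-3853 + 3647*1690) = 6134*(-3853 + 6163430) = 6134*6159577 = 37782845318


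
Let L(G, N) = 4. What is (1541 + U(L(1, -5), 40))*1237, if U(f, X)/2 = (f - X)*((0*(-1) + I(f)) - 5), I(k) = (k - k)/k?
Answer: 2351537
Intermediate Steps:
I(k) = 0 (I(k) = 0/k = 0)
U(f, X) = -10*f + 10*X (U(f, X) = 2*((f - X)*((0*(-1) + 0) - 5)) = 2*((f - X)*((0 + 0) - 5)) = 2*((f - X)*(0 - 5)) = 2*((f - X)*(-5)) = 2*(-5*f + 5*X) = -10*f + 10*X)
(1541 + U(L(1, -5), 40))*1237 = (1541 + (-10*4 + 10*40))*1237 = (1541 + (-40 + 400))*1237 = (1541 + 360)*1237 = 1901*1237 = 2351537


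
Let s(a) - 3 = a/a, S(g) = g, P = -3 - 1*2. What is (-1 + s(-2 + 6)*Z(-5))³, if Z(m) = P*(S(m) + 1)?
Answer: 493039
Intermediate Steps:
P = -5 (P = -3 - 2 = -5)
s(a) = 4 (s(a) = 3 + a/a = 3 + 1 = 4)
Z(m) = -5 - 5*m (Z(m) = -5*(m + 1) = -5*(1 + m) = -5 - 5*m)
(-1 + s(-2 + 6)*Z(-5))³ = (-1 + 4*(-5 - 5*(-5)))³ = (-1 + 4*(-5 + 25))³ = (-1 + 4*20)³ = (-1 + 80)³ = 79³ = 493039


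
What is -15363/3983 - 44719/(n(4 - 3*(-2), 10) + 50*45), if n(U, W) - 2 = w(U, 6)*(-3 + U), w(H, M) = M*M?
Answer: -380641/17528 ≈ -21.716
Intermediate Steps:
w(H, M) = M²
n(U, W) = -106 + 36*U (n(U, W) = 2 + 6²*(-3 + U) = 2 + 36*(-3 + U) = 2 + (-108 + 36*U) = -106 + 36*U)
-15363/3983 - 44719/(n(4 - 3*(-2), 10) + 50*45) = -15363/3983 - 44719/((-106 + 36*(4 - 3*(-2))) + 50*45) = -15363*1/3983 - 44719/((-106 + 36*(4 + 6)) + 2250) = -27/7 - 44719/((-106 + 36*10) + 2250) = -27/7 - 44719/((-106 + 360) + 2250) = -27/7 - 44719/(254 + 2250) = -27/7 - 44719/2504 = -380641/17528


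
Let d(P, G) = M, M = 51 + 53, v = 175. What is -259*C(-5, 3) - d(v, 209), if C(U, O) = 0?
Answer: -104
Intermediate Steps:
M = 104
d(P, G) = 104
-259*C(-5, 3) - d(v, 209) = -259*0 - 1*104 = 0 - 104 = -104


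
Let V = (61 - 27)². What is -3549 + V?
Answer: -2393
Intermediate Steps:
V = 1156 (V = 34² = 1156)
-3549 + V = -3549 + 1156 = -2393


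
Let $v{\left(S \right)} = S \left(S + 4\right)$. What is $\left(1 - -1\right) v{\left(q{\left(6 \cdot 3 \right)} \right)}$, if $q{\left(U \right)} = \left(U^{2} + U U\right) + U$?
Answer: $892440$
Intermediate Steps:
$q{\left(U \right)} = U + 2 U^{2}$ ($q{\left(U \right)} = \left(U^{2} + U^{2}\right) + U = 2 U^{2} + U = U + 2 U^{2}$)
$v{\left(S \right)} = S \left(4 + S\right)$
$\left(1 - -1\right) v{\left(q{\left(6 \cdot 3 \right)} \right)} = \left(1 - -1\right) 6 \cdot 3 \left(1 + 2 \cdot 6 \cdot 3\right) \left(4 + 6 \cdot 3 \left(1 + 2 \cdot 6 \cdot 3\right)\right) = \left(1 + 1\right) 18 \left(1 + 2 \cdot 18\right) \left(4 + 18 \left(1 + 2 \cdot 18\right)\right) = 2 \cdot 18 \left(1 + 36\right) \left(4 + 18 \left(1 + 36\right)\right) = 2 \cdot 18 \cdot 37 \left(4 + 18 \cdot 37\right) = 2 \cdot 666 \left(4 + 666\right) = 2 \cdot 666 \cdot 670 = 2 \cdot 446220 = 892440$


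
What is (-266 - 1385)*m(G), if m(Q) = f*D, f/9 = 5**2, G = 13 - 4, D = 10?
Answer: -3714750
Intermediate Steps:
G = 9
f = 225 (f = 9*5**2 = 9*25 = 225)
m(Q) = 2250 (m(Q) = 225*10 = 2250)
(-266 - 1385)*m(G) = (-266 - 1385)*2250 = -1651*2250 = -3714750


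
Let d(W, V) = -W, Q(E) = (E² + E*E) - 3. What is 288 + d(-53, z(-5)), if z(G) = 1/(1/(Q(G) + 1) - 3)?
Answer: 341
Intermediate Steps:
Q(E) = -3 + 2*E² (Q(E) = (E² + E²) - 3 = 2*E² - 3 = -3 + 2*E²)
z(G) = 1/(-3 + 1/(-2 + 2*G²)) (z(G) = 1/(1/((-3 + 2*G²) + 1) - 3) = 1/(1/(-2 + 2*G²) - 3) = 1/(-3 + 1/(-2 + 2*G²)))
288 + d(-53, z(-5)) = 288 - 1*(-53) = 288 + 53 = 341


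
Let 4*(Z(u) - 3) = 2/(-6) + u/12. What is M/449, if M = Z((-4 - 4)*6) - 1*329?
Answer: -3925/5388 ≈ -0.72847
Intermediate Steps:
Z(u) = 35/12 + u/48 (Z(u) = 3 + (2/(-6) + u/12)/4 = 3 + (2*(-⅙) + u*(1/12))/4 = 3 + (-⅓ + u/12)/4 = 3 + (-1/12 + u/48) = 35/12 + u/48)
M = -3925/12 (M = (35/12 + ((-4 - 4)*6)/48) - 1*329 = (35/12 + (-8*6)/48) - 329 = (35/12 + (1/48)*(-48)) - 329 = (35/12 - 1) - 329 = 23/12 - 329 = -3925/12 ≈ -327.08)
M/449 = -3925/12/449 = -3925/12*1/449 = -3925/5388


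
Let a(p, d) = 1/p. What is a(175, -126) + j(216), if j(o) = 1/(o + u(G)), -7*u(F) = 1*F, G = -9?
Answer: 2746/266175 ≈ 0.010317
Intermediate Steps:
u(F) = -F/7
j(o) = 1/(9/7 + o) (j(o) = 1/(o - 1/7*(-9)) = 1/(o + 9/7) = 1/(9/7 + o))
a(175, -126) + j(216) = 1/175 + 7/(9 + 7*216) = 1/175 + 7/(9 + 1512) = 1/175 + 7/1521 = 2746/266175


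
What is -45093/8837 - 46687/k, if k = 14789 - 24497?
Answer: -25189825/85789596 ≈ -0.29362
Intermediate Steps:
k = -9708
-45093/8837 - 46687/k = -45093/8837 - 46687/(-9708) = -45093*1/8837 - 46687*(-1/9708) = -45093/8837 + 46687/9708 = -25189825/85789596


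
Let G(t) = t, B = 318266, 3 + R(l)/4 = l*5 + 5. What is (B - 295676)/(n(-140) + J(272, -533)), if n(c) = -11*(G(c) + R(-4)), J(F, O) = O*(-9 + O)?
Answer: 11295/145609 ≈ 0.077571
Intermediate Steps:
R(l) = 8 + 20*l (R(l) = -12 + 4*(l*5 + 5) = -12 + 4*(5*l + 5) = -12 + 4*(5 + 5*l) = -12 + (20 + 20*l) = 8 + 20*l)
n(c) = 792 - 11*c (n(c) = -11*(c + (8 + 20*(-4))) = -11*(c + (8 - 80)) = -11*(c - 72) = -11*(-72 + c) = 792 - 11*c)
(B - 295676)/(n(-140) + J(272, -533)) = (318266 - 295676)/((792 - 11*(-140)) - 533*(-9 - 533)) = 22590/((792 + 1540) - 533*(-542)) = 22590/(2332 + 288886) = 22590/291218 = 22590*(1/291218) = 11295/145609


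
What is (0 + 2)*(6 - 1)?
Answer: 10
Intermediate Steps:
(0 + 2)*(6 - 1) = 2*5 = 10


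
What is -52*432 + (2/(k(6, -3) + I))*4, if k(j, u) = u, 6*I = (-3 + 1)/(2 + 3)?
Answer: -516732/23 ≈ -22467.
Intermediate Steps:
I = -1/15 (I = ((-3 + 1)/(2 + 3))/6 = (-2/5)/6 = (-2*1/5)/6 = (1/6)*(-2/5) = -1/15 ≈ -0.066667)
-52*432 + (2/(k(6, -3) + I))*4 = -52*432 + (2/(-3 - 1/15))*4 = -22464 + (2/(-46/15))*4 = -22464 - 15/46*2*4 = -22464 - 15/23*4 = -22464 - 60/23 = -516732/23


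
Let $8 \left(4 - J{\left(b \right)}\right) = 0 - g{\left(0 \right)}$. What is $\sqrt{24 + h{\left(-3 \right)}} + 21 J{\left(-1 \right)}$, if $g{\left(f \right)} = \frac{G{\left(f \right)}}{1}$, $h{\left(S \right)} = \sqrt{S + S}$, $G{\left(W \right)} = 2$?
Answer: $\frac{357}{4} + \sqrt{24 + i \sqrt{6}} \approx 94.155 + 0.24968 i$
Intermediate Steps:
$h{\left(S \right)} = \sqrt{2} \sqrt{S}$ ($h{\left(S \right)} = \sqrt{2 S} = \sqrt{2} \sqrt{S}$)
$g{\left(f \right)} = 2$ ($g{\left(f \right)} = \frac{2}{1} = 2 \cdot 1 = 2$)
$J{\left(b \right)} = \frac{17}{4}$ ($J{\left(b \right)} = 4 - \frac{0 - 2}{8} = 4 - - \frac{1}{4} = 4 + \frac{1}{4} = \frac{17}{4}$)
$\sqrt{24 + h{\left(-3 \right)}} + 21 J{\left(-1 \right)} = \sqrt{24 + \sqrt{2} \sqrt{-3}} + 21 \cdot \frac{17}{4} = \sqrt{24 + \sqrt{2} i \sqrt{3}} + \frac{357}{4} = \sqrt{24 + i \sqrt{6}} + \frac{357}{4} = \frac{357}{4} + \sqrt{24 + i \sqrt{6}}$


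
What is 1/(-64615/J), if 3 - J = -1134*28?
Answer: -6351/12923 ≈ -0.49145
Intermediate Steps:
J = 31755 (J = 3 - (-1134)*28 = 3 - 1*(-31752) = 3 + 31752 = 31755)
1/(-64615/J) = 1/(-64615/31755) = 1/(-64615*1/31755) = 1/(-12923/6351) = -6351/12923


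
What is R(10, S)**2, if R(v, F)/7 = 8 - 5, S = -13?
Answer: 441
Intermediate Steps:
R(v, F) = 21 (R(v, F) = 7*(8 - 5) = 7*3 = 21)
R(10, S)**2 = 21**2 = 441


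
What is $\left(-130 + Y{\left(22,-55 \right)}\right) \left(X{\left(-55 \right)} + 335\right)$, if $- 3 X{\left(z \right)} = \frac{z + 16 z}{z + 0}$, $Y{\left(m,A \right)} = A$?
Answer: $- \frac{182780}{3} \approx -60927.0$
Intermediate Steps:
$X{\left(z \right)} = - \frac{17}{3}$ ($X{\left(z \right)} = - \frac{\left(z + 16 z\right) \frac{1}{z + 0}}{3} = - \frac{17 z \frac{1}{z}}{3} = \left(- \frac{1}{3}\right) 17 = - \frac{17}{3}$)
$\left(-130 + Y{\left(22,-55 \right)}\right) \left(X{\left(-55 \right)} + 335\right) = \left(-130 - 55\right) \left(- \frac{17}{3} + 335\right) = \left(-185\right) \frac{988}{3} = - \frac{182780}{3}$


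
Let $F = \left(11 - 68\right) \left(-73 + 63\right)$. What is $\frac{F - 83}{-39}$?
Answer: $- \frac{487}{39} \approx -12.487$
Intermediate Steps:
$F = 570$ ($F = \left(-57\right) \left(-10\right) = 570$)
$\frac{F - 83}{-39} = \frac{570 - 83}{-39} = \left(- \frac{1}{39}\right) 487 = - \frac{487}{39}$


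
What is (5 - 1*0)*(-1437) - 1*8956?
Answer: -16141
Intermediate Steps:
(5 - 1*0)*(-1437) - 1*8956 = (5 + 0)*(-1437) - 8956 = 5*(-1437) - 8956 = -7185 - 8956 = -16141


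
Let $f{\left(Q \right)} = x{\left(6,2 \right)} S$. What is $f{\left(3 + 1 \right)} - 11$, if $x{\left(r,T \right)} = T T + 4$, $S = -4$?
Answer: $-43$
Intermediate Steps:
$x{\left(r,T \right)} = 4 + T^{2}$ ($x{\left(r,T \right)} = T^{2} + 4 = 4 + T^{2}$)
$f{\left(Q \right)} = -32$ ($f{\left(Q \right)} = \left(4 + 2^{2}\right) \left(-4\right) = \left(4 + 4\right) \left(-4\right) = 8 \left(-4\right) = -32$)
$f{\left(3 + 1 \right)} - 11 = -32 - 11 = -43$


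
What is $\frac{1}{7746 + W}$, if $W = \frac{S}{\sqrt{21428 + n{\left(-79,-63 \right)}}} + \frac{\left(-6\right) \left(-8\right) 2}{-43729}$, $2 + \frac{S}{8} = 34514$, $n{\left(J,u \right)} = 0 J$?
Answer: $\frac{4408243773460373}{32121704432365035658} - \frac{21998241473264 \sqrt{5357}}{48182556648547553487} \approx 0.00010382$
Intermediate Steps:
$n{\left(J,u \right)} = 0$
$S = 276096$ ($S = -16 + 8 \cdot 34514 = -16 + 276112 = 276096$)
$W = - \frac{96}{43729} + \frac{138048 \sqrt{5357}}{5357}$ ($W = \frac{276096}{\sqrt{21428 + 0}} + \frac{\left(-6\right) \left(-8\right) 2}{-43729} = \frac{276096}{\sqrt{21428}} + 48 \cdot 2 \left(- \frac{1}{43729}\right) = \frac{276096}{2 \sqrt{5357}} + 96 \left(- \frac{1}{43729}\right) = 276096 \frac{\sqrt{5357}}{10714} - \frac{96}{43729} = \frac{138048 \sqrt{5357}}{5357} - \frac{96}{43729} = - \frac{96}{43729} + \frac{138048 \sqrt{5357}}{5357} \approx 1886.1$)
$\frac{1}{7746 + W} = \frac{1}{7746 - \left(\frac{96}{43729} - \frac{138048 \sqrt{5357}}{5357}\right)} = \frac{1}{\frac{338724738}{43729} + \frac{138048 \sqrt{5357}}{5357}}$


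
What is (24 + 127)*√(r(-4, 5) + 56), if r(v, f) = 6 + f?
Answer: 151*√67 ≈ 1236.0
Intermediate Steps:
(24 + 127)*√(r(-4, 5) + 56) = (24 + 127)*√((6 + 5) + 56) = 151*√(11 + 56) = 151*√67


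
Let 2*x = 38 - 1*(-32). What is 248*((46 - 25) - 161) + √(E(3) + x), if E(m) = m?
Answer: -34720 + √38 ≈ -34714.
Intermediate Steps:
x = 35 (x = (38 - 1*(-32))/2 = (38 + 32)/2 = (½)*70 = 35)
248*((46 - 25) - 161) + √(E(3) + x) = 248*((46 - 25) - 161) + √(3 + 35) = 248*(21 - 161) + √38 = 248*(-140) + √38 = -34720 + √38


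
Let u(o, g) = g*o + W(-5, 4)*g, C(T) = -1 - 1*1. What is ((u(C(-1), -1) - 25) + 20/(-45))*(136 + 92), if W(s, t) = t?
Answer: -18772/3 ≈ -6257.3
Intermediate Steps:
C(T) = -2 (C(T) = -1 - 1 = -2)
u(o, g) = 4*g + g*o (u(o, g) = g*o + 4*g = 4*g + g*o)
((u(C(-1), -1) - 25) + 20/(-45))*(136 + 92) = ((-(4 - 2) - 25) + 20/(-45))*(136 + 92) = ((-1*2 - 25) + 20*(-1/45))*228 = ((-2 - 25) - 4/9)*228 = (-27 - 4/9)*228 = -247/9*228 = -18772/3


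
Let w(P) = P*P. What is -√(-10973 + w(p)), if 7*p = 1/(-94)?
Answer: -I*√4750913971/658 ≈ -104.75*I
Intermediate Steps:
p = -1/658 (p = (⅐)/(-94) = (⅐)*(-1/94) = -1/658 ≈ -0.0015198)
w(P) = P²
-√(-10973 + w(p)) = -√(-10973 + (-1/658)²) = -√(-10973 + 1/432964) = -√(-4750913971/432964) = -I*√4750913971/658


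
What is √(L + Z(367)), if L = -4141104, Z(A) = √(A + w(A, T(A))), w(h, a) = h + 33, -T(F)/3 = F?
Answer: √(-4141104 + √767) ≈ 2035.0*I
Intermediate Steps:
T(F) = -3*F
w(h, a) = 33 + h
Z(A) = √(33 + 2*A) (Z(A) = √(A + (33 + A)) = √(33 + 2*A))
√(L + Z(367)) = √(-4141104 + √(33 + 2*367)) = √(-4141104 + √(33 + 734)) = √(-4141104 + √767)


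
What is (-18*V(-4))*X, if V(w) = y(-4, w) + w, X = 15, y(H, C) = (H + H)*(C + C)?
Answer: -16200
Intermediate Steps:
y(H, C) = 4*C*H (y(H, C) = (2*H)*(2*C) = 4*C*H)
V(w) = -15*w (V(w) = 4*w*(-4) + w = -16*w + w = -15*w)
(-18*V(-4))*X = -(-270)*(-4)*15 = -18*60*15 = -1080*15 = -16200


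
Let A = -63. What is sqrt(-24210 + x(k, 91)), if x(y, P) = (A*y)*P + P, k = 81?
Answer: 2*I*sqrt(122123) ≈ 698.92*I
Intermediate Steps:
x(y, P) = P - 63*P*y (x(y, P) = (-63*y)*P + P = -63*P*y + P = P - 63*P*y)
sqrt(-24210 + x(k, 91)) = sqrt(-24210 + 91*(1 - 63*81)) = sqrt(-24210 + 91*(1 - 5103)) = sqrt(-24210 + 91*(-5102)) = sqrt(-24210 - 464282) = sqrt(-488492) = 2*I*sqrt(122123)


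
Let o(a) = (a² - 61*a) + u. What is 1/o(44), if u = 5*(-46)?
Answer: -1/978 ≈ -0.0010225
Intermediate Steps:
u = -230
o(a) = -230 + a² - 61*a (o(a) = (a² - 61*a) - 230 = -230 + a² - 61*a)
1/o(44) = 1/(-230 + 44² - 61*44) = 1/(-230 + 1936 - 2684) = 1/(-978) = -1/978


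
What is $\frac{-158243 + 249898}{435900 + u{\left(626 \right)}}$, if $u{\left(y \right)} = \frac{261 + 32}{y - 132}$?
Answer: $\frac{45277570}{215334893} \approx 0.21027$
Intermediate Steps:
$u{\left(y \right)} = \frac{293}{-132 + y}$ ($u{\left(y \right)} = \frac{293}{y + \left(-159 + 27\right)} = \frac{293}{y - 132} = \frac{293}{-132 + y}$)
$\frac{-158243 + 249898}{435900 + u{\left(626 \right)}} = \frac{-158243 + 249898}{435900 + \frac{293}{-132 + 626}} = \frac{91655}{435900 + \frac{293}{494}} = \frac{91655}{\frac{215334893}{494}} = 91655 \cdot \frac{494}{215334893} = \frac{45277570}{215334893}$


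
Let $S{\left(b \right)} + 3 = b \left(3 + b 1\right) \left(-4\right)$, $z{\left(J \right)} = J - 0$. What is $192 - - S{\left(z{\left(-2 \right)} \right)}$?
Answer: $197$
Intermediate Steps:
$z{\left(J \right)} = J$ ($z{\left(J \right)} = J + 0 = J$)
$S{\left(b \right)} = -3 - 4 b \left(3 + b\right)$ ($S{\left(b \right)} = -3 + b \left(3 + b 1\right) \left(-4\right) = -3 + b \left(3 + b\right) \left(-4\right) = -3 - 4 b \left(3 + b\right)$)
$192 - - S{\left(z{\left(-2 \right)} \right)} = 192 - - (-3 - -24 - 4 \left(-2\right)^{2}) = 192 - - (-3 + 24 - 16) = 192 - \left(-1\right) 5 = 192 - -5 = 192 + 5 = 197$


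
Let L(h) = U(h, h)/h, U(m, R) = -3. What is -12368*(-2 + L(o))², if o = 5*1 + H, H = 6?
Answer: -7730000/121 ≈ -63884.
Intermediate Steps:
o = 11 (o = 5*1 + 6 = 5 + 6 = 11)
L(h) = -3/h
-12368*(-2 + L(o))² = -12368*(-2 - 3/11)² = -12368*(-25/11)² = -12368*625/121 = -7730000/121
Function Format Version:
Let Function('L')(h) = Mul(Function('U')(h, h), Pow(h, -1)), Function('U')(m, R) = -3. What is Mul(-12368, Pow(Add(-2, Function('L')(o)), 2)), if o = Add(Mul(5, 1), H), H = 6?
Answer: Rational(-7730000, 121) ≈ -63884.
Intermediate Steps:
o = 11 (o = Add(Mul(5, 1), 6) = Add(5, 6) = 11)
Function('L')(h) = Mul(-3, Pow(h, -1))
Mul(-12368, Pow(Add(-2, Function('L')(o)), 2)) = Mul(-12368, Pow(Add(-2, Mul(-3, Pow(11, -1))), 2)) = Mul(-12368, Pow(Add(-2, Mul(-3, Rational(1, 11))), 2)) = Mul(-12368, Pow(Add(-2, Rational(-3, 11)), 2)) = Mul(-12368, Pow(Rational(-25, 11), 2)) = Mul(-12368, Rational(625, 121)) = Rational(-7730000, 121)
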